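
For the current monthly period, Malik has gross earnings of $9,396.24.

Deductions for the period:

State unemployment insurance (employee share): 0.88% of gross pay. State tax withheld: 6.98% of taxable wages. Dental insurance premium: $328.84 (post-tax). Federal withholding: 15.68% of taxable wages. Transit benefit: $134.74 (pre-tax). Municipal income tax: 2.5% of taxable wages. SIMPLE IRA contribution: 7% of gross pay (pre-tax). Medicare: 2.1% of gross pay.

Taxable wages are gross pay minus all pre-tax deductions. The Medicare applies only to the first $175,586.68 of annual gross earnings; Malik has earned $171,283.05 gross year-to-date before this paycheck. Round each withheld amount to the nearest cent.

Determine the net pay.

$5,937.15

SIMPLE IRA contribution: $9,396.24 × 0.07 = $657.74
Transit benefit: $134.74
Pre-tax total = $657.74 + $134.74 = $792.48
Taxable wages = $9,396.24 − $792.48 = $8,603.76
Municipal income tax: $8,603.76 × 0.025 = $215.09
State tax withheld: $8,603.76 × 0.0698 = $600.54
Federal withholding: $8,603.76 × 0.1568 = $1,349.07
State unemployment insurance (employee share): $9,396.24 × 0.0088 = $82.69
Medicare: only $175,586.68 − $171,283.05 = $4,303.63 of this check is subject → $4,303.63 × 0.021 = $90.38
Dental insurance premium: $328.84
Total deductions = $657.74 + $134.74 + $215.09 + $600.54 + $1,349.07 + $82.69 + $90.38 + $328.84 = $3,459.09
Net pay = $9,396.24 − $3,459.09 = $5,937.15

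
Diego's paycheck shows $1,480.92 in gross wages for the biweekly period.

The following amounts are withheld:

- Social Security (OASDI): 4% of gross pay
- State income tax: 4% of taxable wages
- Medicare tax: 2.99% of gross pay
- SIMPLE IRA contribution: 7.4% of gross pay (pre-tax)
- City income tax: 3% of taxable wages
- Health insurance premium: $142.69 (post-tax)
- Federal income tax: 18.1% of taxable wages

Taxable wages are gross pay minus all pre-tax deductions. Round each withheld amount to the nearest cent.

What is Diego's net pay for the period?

SIMPLE IRA contribution: $1,480.92 × 0.074 = $109.59
Taxable wages = $1,480.92 − $109.59 = $1,371.33
City income tax: $1,371.33 × 0.03 = $41.14
State income tax: $1,371.33 × 0.04 = $54.85
Federal income tax: $1,371.33 × 0.181 = $248.21
Medicare tax: $1,480.92 × 0.0299 = $44.28
Social Security (OASDI): $1,480.92 × 0.04 = $59.24
Health insurance premium: $142.69
Total deductions = $109.59 + $41.14 + $54.85 + $248.21 + $44.28 + $59.24 + $142.69 = $700.00
Net pay = $1,480.92 − $700.00 = $780.92

$780.92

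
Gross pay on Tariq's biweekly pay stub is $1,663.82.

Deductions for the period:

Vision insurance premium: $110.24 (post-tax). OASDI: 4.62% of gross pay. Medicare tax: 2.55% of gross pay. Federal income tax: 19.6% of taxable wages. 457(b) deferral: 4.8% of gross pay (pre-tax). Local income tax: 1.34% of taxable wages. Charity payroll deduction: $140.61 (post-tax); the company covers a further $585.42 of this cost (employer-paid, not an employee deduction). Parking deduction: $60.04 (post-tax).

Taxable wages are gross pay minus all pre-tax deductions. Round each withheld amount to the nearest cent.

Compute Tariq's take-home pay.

$822.08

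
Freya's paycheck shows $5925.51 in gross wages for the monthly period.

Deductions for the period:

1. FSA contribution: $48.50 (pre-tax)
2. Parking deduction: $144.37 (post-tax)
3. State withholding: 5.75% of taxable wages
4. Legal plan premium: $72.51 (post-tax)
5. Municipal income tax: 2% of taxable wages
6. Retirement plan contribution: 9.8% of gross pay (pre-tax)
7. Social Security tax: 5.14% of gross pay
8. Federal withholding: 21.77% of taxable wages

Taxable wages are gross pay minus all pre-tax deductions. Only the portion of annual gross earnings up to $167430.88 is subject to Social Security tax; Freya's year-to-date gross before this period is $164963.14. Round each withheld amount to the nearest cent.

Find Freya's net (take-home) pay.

FSA contribution: $48.50
Retirement plan contribution: $5925.51 × 0.098 = $580.70
Pre-tax total = $48.50 + $580.70 = $629.20
Taxable wages = $5925.51 − $629.20 = $5296.31
Municipal income tax: $5296.31 × 0.02 = $105.93
Federal withholding: $5296.31 × 0.2177 = $1153.01
State withholding: $5296.31 × 0.0575 = $304.54
Social Security tax: only $167430.88 − $164963.14 = $2467.74 of this check is subject → $2467.74 × 0.0514 = $126.84
Legal plan premium: $72.51
Parking deduction: $144.37
Total deductions = $48.50 + $580.70 + $105.93 + $1153.01 + $304.54 + $126.84 + $72.51 + $144.37 = $2536.40
Net pay = $5925.51 − $2536.40 = $3389.11

$3389.11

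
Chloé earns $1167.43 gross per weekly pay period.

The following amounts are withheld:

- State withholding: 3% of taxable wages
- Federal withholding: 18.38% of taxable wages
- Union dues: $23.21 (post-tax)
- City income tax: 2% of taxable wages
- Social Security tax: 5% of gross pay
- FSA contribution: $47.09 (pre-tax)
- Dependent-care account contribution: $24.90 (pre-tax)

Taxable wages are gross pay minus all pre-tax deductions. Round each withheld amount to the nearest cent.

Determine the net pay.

Dependent-care account contribution: $24.90
FSA contribution: $47.09
Pre-tax total = $24.90 + $47.09 = $71.99
Taxable wages = $1167.43 − $71.99 = $1095.44
State withholding: $1095.44 × 0.03 = $32.86
Federal withholding: $1095.44 × 0.1838 = $201.34
City income tax: $1095.44 × 0.02 = $21.91
Social Security tax: $1167.43 × 0.05 = $58.37
Union dues: $23.21
Total deductions = $24.90 + $47.09 + $32.86 + $201.34 + $21.91 + $58.37 + $23.21 = $409.68
Net pay = $1167.43 − $409.68 = $757.75

$757.75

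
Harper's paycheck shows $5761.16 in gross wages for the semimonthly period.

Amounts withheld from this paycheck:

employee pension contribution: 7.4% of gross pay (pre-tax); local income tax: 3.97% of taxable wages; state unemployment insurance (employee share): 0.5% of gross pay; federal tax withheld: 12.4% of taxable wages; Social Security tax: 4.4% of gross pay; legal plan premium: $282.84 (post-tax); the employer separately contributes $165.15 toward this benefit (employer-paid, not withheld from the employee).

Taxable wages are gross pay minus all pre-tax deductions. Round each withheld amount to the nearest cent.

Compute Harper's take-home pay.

$3896.38

Employee pension contribution: $5761.16 × 0.074 = $426.33
Taxable wages = $5761.16 − $426.33 = $5334.83
Federal tax withheld: $5334.83 × 0.124 = $661.52
Local income tax: $5334.83 × 0.0397 = $211.79
State unemployment insurance (employee share): $5761.16 × 0.005 = $28.81
Social Security tax: $5761.16 × 0.044 = $253.49
Legal plan premium: $282.84
(Employer's $165.15 toward legal plan premium is not withheld from the employee.)
Total deductions = $426.33 + $661.52 + $211.79 + $28.81 + $253.49 + $282.84 = $1864.78
Net pay = $5761.16 − $1864.78 = $3896.38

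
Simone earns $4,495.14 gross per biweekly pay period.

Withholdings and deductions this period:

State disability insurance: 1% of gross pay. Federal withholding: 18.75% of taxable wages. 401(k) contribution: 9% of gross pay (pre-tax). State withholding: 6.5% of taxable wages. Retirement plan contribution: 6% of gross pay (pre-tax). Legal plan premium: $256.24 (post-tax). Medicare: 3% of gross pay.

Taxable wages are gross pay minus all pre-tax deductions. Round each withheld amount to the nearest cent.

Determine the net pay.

401(k) contribution: $4,495.14 × 0.09 = $404.56
Retirement plan contribution: $4,495.14 × 0.06 = $269.71
Pre-tax total = $404.56 + $269.71 = $674.27
Taxable wages = $4,495.14 − $674.27 = $3,820.87
State withholding: $3,820.87 × 0.065 = $248.36
Federal withholding: $3,820.87 × 0.1875 = $716.41
State disability insurance: $4,495.14 × 0.01 = $44.95
Medicare: $4,495.14 × 0.03 = $134.85
Legal plan premium: $256.24
Total deductions = $404.56 + $269.71 + $248.36 + $716.41 + $44.95 + $134.85 + $256.24 = $2,075.08
Net pay = $4,495.14 − $2,075.08 = $2,420.06

$2,420.06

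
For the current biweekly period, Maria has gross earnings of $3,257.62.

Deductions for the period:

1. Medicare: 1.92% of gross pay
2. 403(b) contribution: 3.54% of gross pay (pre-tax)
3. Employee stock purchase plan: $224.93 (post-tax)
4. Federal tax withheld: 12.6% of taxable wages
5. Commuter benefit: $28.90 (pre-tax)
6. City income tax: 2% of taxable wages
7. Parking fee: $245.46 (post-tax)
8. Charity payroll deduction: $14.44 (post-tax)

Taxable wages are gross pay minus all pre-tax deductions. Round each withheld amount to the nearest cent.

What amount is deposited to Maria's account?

403(b) contribution: $3,257.62 × 0.0354 = $115.32
Commuter benefit: $28.90
Pre-tax total = $115.32 + $28.90 = $144.22
Taxable wages = $3,257.62 − $144.22 = $3,113.40
City income tax: $3,113.40 × 0.02 = $62.27
Federal tax withheld: $3,113.40 × 0.126 = $392.29
Medicare: $3,257.62 × 0.0192 = $62.55
Charity payroll deduction: $14.44
Employee stock purchase plan: $224.93
Parking fee: $245.46
Total deductions = $115.32 + $28.90 + $62.27 + $392.29 + $62.55 + $14.44 + $224.93 + $245.46 = $1,146.16
Net pay = $3,257.62 − $1,146.16 = $2,111.46

$2,111.46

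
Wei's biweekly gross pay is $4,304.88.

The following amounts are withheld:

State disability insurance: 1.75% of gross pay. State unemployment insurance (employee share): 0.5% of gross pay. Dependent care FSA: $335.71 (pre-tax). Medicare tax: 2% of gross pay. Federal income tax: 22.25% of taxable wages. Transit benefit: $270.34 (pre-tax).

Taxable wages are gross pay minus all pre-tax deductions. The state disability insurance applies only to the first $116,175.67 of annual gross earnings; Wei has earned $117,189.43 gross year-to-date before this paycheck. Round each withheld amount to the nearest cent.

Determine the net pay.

Transit benefit: $270.34
Dependent care FSA: $335.71
Pre-tax total = $270.34 + $335.71 = $606.05
Taxable wages = $4,304.88 − $606.05 = $3,698.83
Federal income tax: $3,698.83 × 0.2225 = $822.99
Medicare tax: $4,304.88 × 0.02 = $86.10
State unemployment insurance (employee share): $4,304.88 × 0.005 = $21.52
State disability insurance: annual cap $116,175.67 already reached (YTD $117,189.43), so $0.00
Total deductions = $270.34 + $335.71 + $822.99 + $86.10 + $21.52 + $0.00 = $1,536.66
Net pay = $4,304.88 − $1,536.66 = $2,768.22

$2,768.22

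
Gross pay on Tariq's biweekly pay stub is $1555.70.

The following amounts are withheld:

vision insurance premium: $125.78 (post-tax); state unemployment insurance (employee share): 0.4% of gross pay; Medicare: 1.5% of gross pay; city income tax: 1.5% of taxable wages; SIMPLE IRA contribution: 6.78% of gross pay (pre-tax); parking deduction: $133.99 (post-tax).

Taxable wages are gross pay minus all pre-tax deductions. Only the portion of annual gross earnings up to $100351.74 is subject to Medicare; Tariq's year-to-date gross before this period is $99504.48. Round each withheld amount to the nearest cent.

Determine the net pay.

$1149.77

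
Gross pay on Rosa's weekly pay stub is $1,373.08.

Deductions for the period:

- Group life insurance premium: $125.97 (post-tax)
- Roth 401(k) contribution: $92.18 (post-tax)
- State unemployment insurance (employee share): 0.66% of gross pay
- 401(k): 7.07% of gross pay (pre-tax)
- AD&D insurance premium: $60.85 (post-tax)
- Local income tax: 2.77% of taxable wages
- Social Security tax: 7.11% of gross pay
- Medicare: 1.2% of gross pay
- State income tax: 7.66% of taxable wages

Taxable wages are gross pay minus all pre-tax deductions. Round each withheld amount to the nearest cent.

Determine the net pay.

401(k): $1,373.08 × 0.0707 = $97.08
Taxable wages = $1,373.08 − $97.08 = $1,276.00
Local income tax: $1,276.00 × 0.0277 = $35.35
State income tax: $1,276.00 × 0.0766 = $97.74
Social Security tax: $1,373.08 × 0.0711 = $97.63
Medicare: $1,373.08 × 0.012 = $16.48
State unemployment insurance (employee share): $1,373.08 × 0.0066 = $9.06
Roth 401(k) contribution: $92.18
AD&D insurance premium: $60.85
Group life insurance premium: $125.97
Total deductions = $97.08 + $35.35 + $97.74 + $97.63 + $16.48 + $9.06 + $92.18 + $60.85 + $125.97 = $632.34
Net pay = $1,373.08 − $632.34 = $740.74

$740.74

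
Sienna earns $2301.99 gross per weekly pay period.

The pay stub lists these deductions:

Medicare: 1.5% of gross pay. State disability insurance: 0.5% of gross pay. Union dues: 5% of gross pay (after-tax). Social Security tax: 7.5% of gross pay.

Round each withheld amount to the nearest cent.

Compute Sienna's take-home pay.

$1968.20

Medicare: $2301.99 × 0.015 = $34.53
State disability insurance: $2301.99 × 0.005 = $11.51
Social Security tax: $2301.99 × 0.075 = $172.65
Union dues: $2301.99 × 0.05 = $115.10
Total deductions = $34.53 + $11.51 + $172.65 + $115.10 = $333.79
Net pay = $2301.99 − $333.79 = $1968.20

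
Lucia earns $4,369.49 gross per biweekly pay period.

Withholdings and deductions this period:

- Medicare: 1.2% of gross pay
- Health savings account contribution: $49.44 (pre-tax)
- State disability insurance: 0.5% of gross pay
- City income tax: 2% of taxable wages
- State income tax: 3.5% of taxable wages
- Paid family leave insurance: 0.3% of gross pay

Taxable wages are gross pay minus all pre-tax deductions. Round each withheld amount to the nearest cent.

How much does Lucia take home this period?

$3,995.06

Health savings account contribution: $49.44
Taxable wages = $4,369.49 − $49.44 = $4,320.05
State income tax: $4,320.05 × 0.035 = $151.20
City income tax: $4,320.05 × 0.02 = $86.40
State disability insurance: $4,369.49 × 0.005 = $21.85
Paid family leave insurance: $4,369.49 × 0.003 = $13.11
Medicare: $4,369.49 × 0.012 = $52.43
Total deductions = $49.44 + $151.20 + $86.40 + $21.85 + $13.11 + $52.43 = $374.43
Net pay = $4,369.49 − $374.43 = $3,995.06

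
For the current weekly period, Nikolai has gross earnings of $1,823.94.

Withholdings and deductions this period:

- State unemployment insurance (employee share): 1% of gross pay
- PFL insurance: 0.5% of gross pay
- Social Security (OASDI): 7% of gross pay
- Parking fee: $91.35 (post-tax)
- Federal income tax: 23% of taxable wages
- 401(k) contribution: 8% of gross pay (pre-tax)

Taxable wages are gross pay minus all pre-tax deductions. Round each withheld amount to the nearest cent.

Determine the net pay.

$1,045.69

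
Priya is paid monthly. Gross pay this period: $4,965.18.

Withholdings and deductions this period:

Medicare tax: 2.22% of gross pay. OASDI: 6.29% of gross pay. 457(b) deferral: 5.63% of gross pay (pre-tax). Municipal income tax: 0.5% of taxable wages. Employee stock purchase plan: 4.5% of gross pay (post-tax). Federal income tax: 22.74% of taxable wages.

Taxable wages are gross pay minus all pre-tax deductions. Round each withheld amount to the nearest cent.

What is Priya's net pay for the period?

457(b) deferral: $4,965.18 × 0.0563 = $279.54
Taxable wages = $4,965.18 − $279.54 = $4,685.64
Municipal income tax: $4,685.64 × 0.005 = $23.43
Federal income tax: $4,685.64 × 0.2274 = $1,065.51
OASDI: $4,965.18 × 0.0629 = $312.31
Medicare tax: $4,965.18 × 0.0222 = $110.23
Employee stock purchase plan: $4,965.18 × 0.045 = $223.43
Total deductions = $279.54 + $23.43 + $1,065.51 + $312.31 + $110.23 + $223.43 = $2,014.45
Net pay = $4,965.18 − $2,014.45 = $2,950.73

$2,950.73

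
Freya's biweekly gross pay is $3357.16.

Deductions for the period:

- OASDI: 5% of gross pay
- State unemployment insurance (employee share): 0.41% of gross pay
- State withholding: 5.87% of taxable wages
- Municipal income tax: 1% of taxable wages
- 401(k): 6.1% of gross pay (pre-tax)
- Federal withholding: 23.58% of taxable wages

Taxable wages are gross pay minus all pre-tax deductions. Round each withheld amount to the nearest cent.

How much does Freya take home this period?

401(k): $3357.16 × 0.061 = $204.79
Taxable wages = $3357.16 − $204.79 = $3152.37
Federal withholding: $3152.37 × 0.2358 = $743.33
Municipal income tax: $3152.37 × 0.01 = $31.52
State withholding: $3152.37 × 0.0587 = $185.04
State unemployment insurance (employee share): $3357.16 × 0.0041 = $13.76
OASDI: $3357.16 × 0.05 = $167.86
Total deductions = $204.79 + $743.33 + $31.52 + $185.04 + $13.76 + $167.86 = $1346.30
Net pay = $3357.16 − $1346.30 = $2010.86

$2010.86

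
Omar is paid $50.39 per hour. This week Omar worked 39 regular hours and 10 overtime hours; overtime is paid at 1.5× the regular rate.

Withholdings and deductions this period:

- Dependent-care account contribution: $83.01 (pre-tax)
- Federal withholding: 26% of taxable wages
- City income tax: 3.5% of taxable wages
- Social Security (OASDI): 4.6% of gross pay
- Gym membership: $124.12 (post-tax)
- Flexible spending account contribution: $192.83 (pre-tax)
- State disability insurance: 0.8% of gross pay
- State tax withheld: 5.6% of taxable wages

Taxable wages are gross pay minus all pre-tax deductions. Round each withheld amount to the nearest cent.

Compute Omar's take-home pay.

$1,315.89

Regular pay: 39 × $50.39 = $1,965.21
Overtime pay: 10 × $50.39 × 1.5 = $755.85
Gross pay = $1,965.21 + $755.85 = $2,721.06
Flexible spending account contribution: $192.83
Dependent-care account contribution: $83.01
Pre-tax total = $192.83 + $83.01 = $275.84
Taxable wages = $2,721.06 − $275.84 = $2,445.22
State tax withheld: $2,445.22 × 0.056 = $136.93
Federal withholding: $2,445.22 × 0.26 = $635.76
City income tax: $2,445.22 × 0.035 = $85.58
State disability insurance: $2,721.06 × 0.008 = $21.77
Social Security (OASDI): $2,721.06 × 0.046 = $125.17
Gym membership: $124.12
Total deductions = $192.83 + $83.01 + $136.93 + $635.76 + $85.58 + $21.77 + $125.17 + $124.12 = $1,405.17
Net pay = $2,721.06 − $1,405.17 = $1,315.89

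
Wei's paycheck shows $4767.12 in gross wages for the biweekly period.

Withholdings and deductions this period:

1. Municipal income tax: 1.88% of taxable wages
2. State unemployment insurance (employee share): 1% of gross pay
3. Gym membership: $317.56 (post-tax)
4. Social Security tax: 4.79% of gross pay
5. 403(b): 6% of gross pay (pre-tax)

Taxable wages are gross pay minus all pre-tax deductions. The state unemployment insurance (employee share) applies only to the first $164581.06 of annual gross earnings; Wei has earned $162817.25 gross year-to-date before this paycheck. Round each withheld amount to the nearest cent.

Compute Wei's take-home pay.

$3833.30

403(b): $4767.12 × 0.06 = $286.03
Taxable wages = $4767.12 − $286.03 = $4481.09
Municipal income tax: $4481.09 × 0.0188 = $84.24
State unemployment insurance (employee share): only $164581.06 − $162817.25 = $1763.81 of this check is subject → $1763.81 × 0.01 = $17.64
Social Security tax: $4767.12 × 0.0479 = $228.35
Gym membership: $317.56
Total deductions = $286.03 + $84.24 + $17.64 + $228.35 + $317.56 = $933.82
Net pay = $4767.12 − $933.82 = $3833.30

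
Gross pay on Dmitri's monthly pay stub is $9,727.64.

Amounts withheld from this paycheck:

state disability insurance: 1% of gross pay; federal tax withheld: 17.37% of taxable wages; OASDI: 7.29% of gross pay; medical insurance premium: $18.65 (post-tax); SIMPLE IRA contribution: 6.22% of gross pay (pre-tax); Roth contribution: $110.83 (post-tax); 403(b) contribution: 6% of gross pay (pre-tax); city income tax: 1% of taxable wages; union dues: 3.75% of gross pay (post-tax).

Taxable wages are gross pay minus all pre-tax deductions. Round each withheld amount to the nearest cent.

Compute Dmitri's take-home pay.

$5,669.63

403(b) contribution: $9,727.64 × 0.06 = $583.66
SIMPLE IRA contribution: $9,727.64 × 0.0622 = $605.06
Pre-tax total = $583.66 + $605.06 = $1,188.72
Taxable wages = $9,727.64 − $1,188.72 = $8,538.92
Federal tax withheld: $8,538.92 × 0.1737 = $1,483.21
City income tax: $8,538.92 × 0.01 = $85.39
State disability insurance: $9,727.64 × 0.01 = $97.28
OASDI: $9,727.64 × 0.0729 = $709.14
Roth contribution: $110.83
Union dues: $9,727.64 × 0.0375 = $364.79
Medical insurance premium: $18.65
Total deductions = $583.66 + $605.06 + $1,483.21 + $85.39 + $97.28 + $709.14 + $110.83 + $364.79 + $18.65 = $4,058.01
Net pay = $9,727.64 − $4,058.01 = $5,669.63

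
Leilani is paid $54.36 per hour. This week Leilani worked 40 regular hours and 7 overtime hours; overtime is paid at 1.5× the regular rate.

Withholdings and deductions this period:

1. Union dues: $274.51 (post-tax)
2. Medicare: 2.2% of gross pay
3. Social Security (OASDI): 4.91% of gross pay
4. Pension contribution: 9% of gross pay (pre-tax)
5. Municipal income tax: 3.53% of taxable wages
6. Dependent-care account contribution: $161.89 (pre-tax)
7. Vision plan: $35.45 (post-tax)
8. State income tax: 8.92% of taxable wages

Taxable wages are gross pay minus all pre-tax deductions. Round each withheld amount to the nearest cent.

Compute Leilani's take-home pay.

$1,540.22

Regular pay: 40 × $54.36 = $2,174.40
Overtime pay: 7 × $54.36 × 1.5 = $570.78
Gross pay = $2,174.40 + $570.78 = $2,745.18
Pension contribution: $2,745.18 × 0.09 = $247.07
Dependent-care account contribution: $161.89
Pre-tax total = $247.07 + $161.89 = $408.96
Taxable wages = $2,745.18 − $408.96 = $2,336.22
Municipal income tax: $2,336.22 × 0.0353 = $82.47
State income tax: $2,336.22 × 0.0892 = $208.39
Medicare: $2,745.18 × 0.022 = $60.39
Social Security (OASDI): $2,745.18 × 0.0491 = $134.79
Union dues: $274.51
Vision plan: $35.45
Total deductions = $247.07 + $161.89 + $82.47 + $208.39 + $60.39 + $134.79 + $274.51 + $35.45 = $1,204.96
Net pay = $2,745.18 − $1,204.96 = $1,540.22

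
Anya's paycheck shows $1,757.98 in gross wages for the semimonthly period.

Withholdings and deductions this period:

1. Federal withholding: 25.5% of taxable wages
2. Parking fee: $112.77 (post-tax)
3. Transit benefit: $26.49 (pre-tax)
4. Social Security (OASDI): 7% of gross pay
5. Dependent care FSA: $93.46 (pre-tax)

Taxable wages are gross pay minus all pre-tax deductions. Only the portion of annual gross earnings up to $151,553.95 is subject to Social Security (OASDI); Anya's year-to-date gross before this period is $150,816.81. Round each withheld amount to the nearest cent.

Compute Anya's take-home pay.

Dependent care FSA: $93.46
Transit benefit: $26.49
Pre-tax total = $93.46 + $26.49 = $119.95
Taxable wages = $1,757.98 − $119.95 = $1,638.03
Federal withholding: $1,638.03 × 0.255 = $417.70
Social Security (OASDI): only $151,553.95 − $150,816.81 = $737.14 of this check is subject → $737.14 × 0.07 = $51.60
Parking fee: $112.77
Total deductions = $93.46 + $26.49 + $417.70 + $51.60 + $112.77 = $702.02
Net pay = $1,757.98 − $702.02 = $1,055.96

$1,055.96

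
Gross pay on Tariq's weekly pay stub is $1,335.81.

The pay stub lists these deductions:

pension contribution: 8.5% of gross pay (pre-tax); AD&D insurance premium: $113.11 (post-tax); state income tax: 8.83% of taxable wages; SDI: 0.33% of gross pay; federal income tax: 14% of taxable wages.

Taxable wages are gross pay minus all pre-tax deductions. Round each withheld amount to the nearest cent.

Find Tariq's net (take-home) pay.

$825.70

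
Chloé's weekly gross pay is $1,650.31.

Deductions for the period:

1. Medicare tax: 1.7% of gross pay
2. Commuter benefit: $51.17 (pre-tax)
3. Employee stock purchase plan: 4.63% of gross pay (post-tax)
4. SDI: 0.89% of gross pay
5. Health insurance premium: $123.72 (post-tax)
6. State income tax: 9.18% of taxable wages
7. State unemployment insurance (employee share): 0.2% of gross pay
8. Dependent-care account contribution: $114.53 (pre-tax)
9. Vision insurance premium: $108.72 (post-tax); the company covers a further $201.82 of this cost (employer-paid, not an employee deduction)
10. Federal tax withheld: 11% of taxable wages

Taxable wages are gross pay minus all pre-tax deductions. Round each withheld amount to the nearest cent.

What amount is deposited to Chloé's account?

Dependent-care account contribution: $114.53
Commuter benefit: $51.17
Pre-tax total = $114.53 + $51.17 = $165.70
Taxable wages = $1,650.31 − $165.70 = $1,484.61
Federal tax withheld: $1,484.61 × 0.11 = $163.31
State income tax: $1,484.61 × 0.0918 = $136.29
Medicare tax: $1,650.31 × 0.017 = $28.06
SDI: $1,650.31 × 0.0089 = $14.69
State unemployment insurance (employee share): $1,650.31 × 0.002 = $3.30
Vision insurance premium: $108.72
Employee stock purchase plan: $1,650.31 × 0.0463 = $76.41
Health insurance premium: $123.72
(Employer's $201.82 toward vision insurance premium is not withheld from the employee.)
Total deductions = $114.53 + $51.17 + $163.31 + $136.29 + $28.06 + $14.69 + $3.30 + $108.72 + $76.41 + $123.72 = $820.20
Net pay = $1,650.31 − $820.20 = $830.11

$830.11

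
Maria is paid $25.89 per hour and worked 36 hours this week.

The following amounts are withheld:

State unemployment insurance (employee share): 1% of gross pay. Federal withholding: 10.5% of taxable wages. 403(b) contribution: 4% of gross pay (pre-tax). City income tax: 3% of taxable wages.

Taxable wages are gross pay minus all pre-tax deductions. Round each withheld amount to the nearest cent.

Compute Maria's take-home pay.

$764.65

Gross pay: 36 × $25.89 = $932.04
403(b) contribution: $932.04 × 0.04 = $37.28
Taxable wages = $932.04 − $37.28 = $894.76
City income tax: $894.76 × 0.03 = $26.84
Federal withholding: $894.76 × 0.105 = $93.95
State unemployment insurance (employee share): $932.04 × 0.01 = $9.32
Total deductions = $37.28 + $26.84 + $93.95 + $9.32 = $167.39
Net pay = $932.04 − $167.39 = $764.65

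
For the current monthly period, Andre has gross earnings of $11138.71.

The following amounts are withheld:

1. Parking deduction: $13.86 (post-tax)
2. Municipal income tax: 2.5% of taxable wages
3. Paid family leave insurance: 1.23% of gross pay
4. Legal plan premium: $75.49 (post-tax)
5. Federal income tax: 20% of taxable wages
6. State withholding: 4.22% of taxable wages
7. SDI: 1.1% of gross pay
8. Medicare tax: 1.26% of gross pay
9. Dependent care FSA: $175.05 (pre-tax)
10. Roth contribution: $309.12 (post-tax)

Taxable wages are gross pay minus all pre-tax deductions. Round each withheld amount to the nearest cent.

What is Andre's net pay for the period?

Dependent care FSA: $175.05
Taxable wages = $11138.71 − $175.05 = $10963.66
Federal income tax: $10963.66 × 0.2 = $2192.73
State withholding: $10963.66 × 0.0422 = $462.67
Municipal income tax: $10963.66 × 0.025 = $274.09
SDI: $11138.71 × 0.011 = $122.53
Paid family leave insurance: $11138.71 × 0.0123 = $137.01
Medicare tax: $11138.71 × 0.0126 = $140.35
Parking deduction: $13.86
Legal plan premium: $75.49
Roth contribution: $309.12
Total deductions = $175.05 + $2192.73 + $462.67 + $274.09 + $122.53 + $137.01 + $140.35 + $13.86 + $75.49 + $309.12 = $3902.90
Net pay = $11138.71 − $3902.90 = $7235.81

$7235.81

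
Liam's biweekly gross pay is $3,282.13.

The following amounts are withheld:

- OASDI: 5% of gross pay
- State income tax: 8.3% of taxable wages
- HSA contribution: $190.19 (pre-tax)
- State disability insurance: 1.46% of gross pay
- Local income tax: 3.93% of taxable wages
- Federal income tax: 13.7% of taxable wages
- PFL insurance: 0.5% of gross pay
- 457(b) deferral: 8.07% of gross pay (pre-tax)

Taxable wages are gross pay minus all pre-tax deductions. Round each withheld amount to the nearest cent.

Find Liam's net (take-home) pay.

$1,865.57

HSA contribution: $190.19
457(b) deferral: $3,282.13 × 0.0807 = $264.87
Pre-tax total = $190.19 + $264.87 = $455.06
Taxable wages = $3,282.13 − $455.06 = $2,827.07
Federal income tax: $2,827.07 × 0.137 = $387.31
Local income tax: $2,827.07 × 0.0393 = $111.10
State income tax: $2,827.07 × 0.083 = $234.65
State disability insurance: $3,282.13 × 0.0146 = $47.92
OASDI: $3,282.13 × 0.05 = $164.11
PFL insurance: $3,282.13 × 0.005 = $16.41
Total deductions = $190.19 + $264.87 + $387.31 + $111.10 + $234.65 + $47.92 + $164.11 + $16.41 = $1,416.56
Net pay = $3,282.13 − $1,416.56 = $1,865.57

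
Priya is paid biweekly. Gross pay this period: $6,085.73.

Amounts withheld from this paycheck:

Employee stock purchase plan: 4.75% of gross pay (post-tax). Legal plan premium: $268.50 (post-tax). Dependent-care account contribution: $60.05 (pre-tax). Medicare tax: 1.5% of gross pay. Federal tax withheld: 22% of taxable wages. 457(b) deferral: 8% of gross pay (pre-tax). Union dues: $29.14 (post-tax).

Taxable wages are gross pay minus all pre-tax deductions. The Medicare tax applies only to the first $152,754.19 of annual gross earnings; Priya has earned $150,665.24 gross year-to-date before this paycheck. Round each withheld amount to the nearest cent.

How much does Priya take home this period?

$3,702.24

457(b) deferral: $6,085.73 × 0.08 = $486.86
Dependent-care account contribution: $60.05
Pre-tax total = $486.86 + $60.05 = $546.91
Taxable wages = $6,085.73 − $546.91 = $5,538.82
Federal tax withheld: $5,538.82 × 0.22 = $1,218.54
Medicare tax: only $152,754.19 − $150,665.24 = $2,088.95 of this check is subject → $2,088.95 × 0.015 = $31.33
Legal plan premium: $268.50
Employee stock purchase plan: $6,085.73 × 0.0475 = $289.07
Union dues: $29.14
Total deductions = $486.86 + $60.05 + $1,218.54 + $31.33 + $268.50 + $289.07 + $29.14 = $2,383.49
Net pay = $6,085.73 − $2,383.49 = $3,702.24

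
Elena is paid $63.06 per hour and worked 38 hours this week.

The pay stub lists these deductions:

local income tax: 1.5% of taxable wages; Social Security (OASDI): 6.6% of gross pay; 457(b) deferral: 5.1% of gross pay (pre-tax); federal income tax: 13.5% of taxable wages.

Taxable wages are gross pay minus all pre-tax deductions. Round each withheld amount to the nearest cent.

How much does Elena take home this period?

Gross pay: 38 × $63.06 = $2,396.28
457(b) deferral: $2,396.28 × 0.051 = $122.21
Taxable wages = $2,396.28 − $122.21 = $2,274.07
Local income tax: $2,274.07 × 0.015 = $34.11
Federal income tax: $2,274.07 × 0.135 = $307.00
Social Security (OASDI): $2,396.28 × 0.066 = $158.15
Total deductions = $122.21 + $34.11 + $307.00 + $158.15 = $621.47
Net pay = $2,396.28 − $621.47 = $1,774.81

$1,774.81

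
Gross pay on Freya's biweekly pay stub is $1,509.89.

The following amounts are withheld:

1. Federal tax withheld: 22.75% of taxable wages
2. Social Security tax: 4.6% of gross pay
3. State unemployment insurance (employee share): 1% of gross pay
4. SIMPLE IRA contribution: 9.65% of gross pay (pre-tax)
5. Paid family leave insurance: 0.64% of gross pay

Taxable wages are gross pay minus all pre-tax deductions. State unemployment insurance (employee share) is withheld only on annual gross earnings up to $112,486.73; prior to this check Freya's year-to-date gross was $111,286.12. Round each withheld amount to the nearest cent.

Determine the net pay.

$962.72

SIMPLE IRA contribution: $1,509.89 × 0.0965 = $145.70
Taxable wages = $1,509.89 − $145.70 = $1,364.19
Federal tax withheld: $1,364.19 × 0.2275 = $310.35
Social Security tax: $1,509.89 × 0.046 = $69.45
Paid family leave insurance: $1,509.89 × 0.0064 = $9.66
State unemployment insurance (employee share): only $112,486.73 − $111,286.12 = $1,200.61 of this check is subject → $1,200.61 × 0.01 = $12.01
Total deductions = $145.70 + $310.35 + $69.45 + $9.66 + $12.01 = $547.17
Net pay = $1,509.89 − $547.17 = $962.72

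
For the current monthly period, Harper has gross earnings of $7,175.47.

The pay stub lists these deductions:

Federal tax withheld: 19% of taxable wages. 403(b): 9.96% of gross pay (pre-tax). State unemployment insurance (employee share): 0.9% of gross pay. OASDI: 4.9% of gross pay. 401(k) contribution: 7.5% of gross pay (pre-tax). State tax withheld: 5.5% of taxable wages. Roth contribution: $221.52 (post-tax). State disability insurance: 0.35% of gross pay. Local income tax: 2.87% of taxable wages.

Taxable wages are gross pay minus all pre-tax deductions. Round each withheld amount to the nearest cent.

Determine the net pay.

401(k) contribution: $7,175.47 × 0.075 = $538.16
403(b): $7,175.47 × 0.0996 = $714.68
Pre-tax total = $538.16 + $714.68 = $1,252.84
Taxable wages = $7,175.47 − $1,252.84 = $5,922.63
Federal tax withheld: $5,922.63 × 0.19 = $1,125.30
State tax withheld: $5,922.63 × 0.055 = $325.74
Local income tax: $5,922.63 × 0.0287 = $169.98
State disability insurance: $7,175.47 × 0.0035 = $25.11
OASDI: $7,175.47 × 0.049 = $351.60
State unemployment insurance (employee share): $7,175.47 × 0.009 = $64.58
Roth contribution: $221.52
Total deductions = $538.16 + $714.68 + $1,125.30 + $325.74 + $169.98 + $25.11 + $351.60 + $64.58 + $221.52 = $3,536.67
Net pay = $7,175.47 − $3,536.67 = $3,638.80

$3,638.80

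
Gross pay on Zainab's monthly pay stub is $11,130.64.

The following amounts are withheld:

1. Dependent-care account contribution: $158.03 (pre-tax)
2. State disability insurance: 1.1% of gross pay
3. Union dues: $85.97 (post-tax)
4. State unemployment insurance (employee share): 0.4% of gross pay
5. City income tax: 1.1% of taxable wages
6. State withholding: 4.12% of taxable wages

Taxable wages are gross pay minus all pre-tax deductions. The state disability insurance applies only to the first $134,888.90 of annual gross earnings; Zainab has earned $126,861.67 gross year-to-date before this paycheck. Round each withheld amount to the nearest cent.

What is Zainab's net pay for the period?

Dependent-care account contribution: $158.03
Taxable wages = $11,130.64 − $158.03 = $10,972.61
City income tax: $10,972.61 × 0.011 = $120.70
State withholding: $10,972.61 × 0.0412 = $452.07
State unemployment insurance (employee share): $11,130.64 × 0.004 = $44.52
State disability insurance: only $134,888.90 − $126,861.67 = $8,027.23 of this check is subject → $8,027.23 × 0.011 = $88.30
Union dues: $85.97
Total deductions = $158.03 + $120.70 + $452.07 + $44.52 + $88.30 + $85.97 = $949.59
Net pay = $11,130.64 − $949.59 = $10,181.05

$10,181.05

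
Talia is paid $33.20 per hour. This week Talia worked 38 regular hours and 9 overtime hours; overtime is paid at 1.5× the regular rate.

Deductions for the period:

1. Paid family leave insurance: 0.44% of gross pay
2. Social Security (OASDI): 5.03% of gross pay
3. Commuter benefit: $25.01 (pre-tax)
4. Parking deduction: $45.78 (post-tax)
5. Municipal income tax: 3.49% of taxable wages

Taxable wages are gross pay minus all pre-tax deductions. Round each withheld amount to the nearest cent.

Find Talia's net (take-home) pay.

Regular pay: 38 × $33.20 = $1,261.60
Overtime pay: 9 × $33.20 × 1.5 = $448.20
Gross pay = $1,261.60 + $448.20 = $1,709.80
Commuter benefit: $25.01
Taxable wages = $1,709.80 − $25.01 = $1,684.79
Municipal income tax: $1,684.79 × 0.0349 = $58.80
Social Security (OASDI): $1,709.80 × 0.0503 = $86.00
Paid family leave insurance: $1,709.80 × 0.0044 = $7.52
Parking deduction: $45.78
Total deductions = $25.01 + $58.80 + $86.00 + $7.52 + $45.78 = $223.11
Net pay = $1,709.80 − $223.11 = $1,486.69

$1,486.69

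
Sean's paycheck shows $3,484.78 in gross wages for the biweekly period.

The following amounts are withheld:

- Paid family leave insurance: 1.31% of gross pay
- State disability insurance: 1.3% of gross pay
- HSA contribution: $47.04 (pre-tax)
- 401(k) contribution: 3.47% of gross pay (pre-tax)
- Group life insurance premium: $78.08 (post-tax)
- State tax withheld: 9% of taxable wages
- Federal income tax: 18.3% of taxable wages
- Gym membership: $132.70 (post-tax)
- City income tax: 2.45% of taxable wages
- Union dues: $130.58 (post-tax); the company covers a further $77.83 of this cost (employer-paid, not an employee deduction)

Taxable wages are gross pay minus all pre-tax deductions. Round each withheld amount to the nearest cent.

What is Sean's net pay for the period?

$1,897.76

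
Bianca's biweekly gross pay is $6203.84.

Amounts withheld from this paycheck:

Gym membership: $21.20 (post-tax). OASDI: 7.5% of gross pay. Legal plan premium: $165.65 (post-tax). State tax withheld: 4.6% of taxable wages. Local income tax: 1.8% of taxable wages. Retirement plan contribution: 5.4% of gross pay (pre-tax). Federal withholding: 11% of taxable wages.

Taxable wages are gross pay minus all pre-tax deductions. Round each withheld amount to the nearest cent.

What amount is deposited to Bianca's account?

Retirement plan contribution: $6203.84 × 0.054 = $335.01
Taxable wages = $6203.84 − $335.01 = $5868.83
State tax withheld: $5868.83 × 0.046 = $269.97
Federal withholding: $5868.83 × 0.11 = $645.57
Local income tax: $5868.83 × 0.018 = $105.64
OASDI: $6203.84 × 0.075 = $465.29
Gym membership: $21.20
Legal plan premium: $165.65
Total deductions = $335.01 + $269.97 + $645.57 + $105.64 + $465.29 + $21.20 + $165.65 = $2008.33
Net pay = $6203.84 − $2008.33 = $4195.51

$4195.51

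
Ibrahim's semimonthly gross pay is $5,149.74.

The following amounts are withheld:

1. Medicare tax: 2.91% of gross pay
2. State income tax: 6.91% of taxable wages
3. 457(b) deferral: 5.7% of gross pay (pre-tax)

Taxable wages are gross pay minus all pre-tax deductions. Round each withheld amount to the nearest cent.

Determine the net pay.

457(b) deferral: $5,149.74 × 0.057 = $293.54
Taxable wages = $5,149.74 − $293.54 = $4,856.20
State income tax: $4,856.20 × 0.0691 = $335.56
Medicare tax: $5,149.74 × 0.0291 = $149.86
Total deductions = $293.54 + $335.56 + $149.86 = $778.96
Net pay = $5,149.74 − $778.96 = $4,370.78

$4,370.78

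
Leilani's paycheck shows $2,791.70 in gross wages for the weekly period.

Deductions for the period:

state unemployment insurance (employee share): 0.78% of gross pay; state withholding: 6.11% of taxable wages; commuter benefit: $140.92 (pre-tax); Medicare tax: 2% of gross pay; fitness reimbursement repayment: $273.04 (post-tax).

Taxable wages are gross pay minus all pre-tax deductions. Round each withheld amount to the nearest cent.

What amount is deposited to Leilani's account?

$2,138.17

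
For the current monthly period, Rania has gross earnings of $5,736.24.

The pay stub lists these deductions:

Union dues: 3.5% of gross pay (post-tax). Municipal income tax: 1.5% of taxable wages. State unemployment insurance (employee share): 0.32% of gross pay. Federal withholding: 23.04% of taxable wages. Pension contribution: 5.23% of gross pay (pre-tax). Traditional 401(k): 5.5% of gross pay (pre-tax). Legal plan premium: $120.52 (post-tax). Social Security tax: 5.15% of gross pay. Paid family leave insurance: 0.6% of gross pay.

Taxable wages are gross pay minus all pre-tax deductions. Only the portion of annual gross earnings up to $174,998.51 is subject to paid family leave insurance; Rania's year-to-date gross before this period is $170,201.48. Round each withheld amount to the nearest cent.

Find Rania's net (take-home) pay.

Pension contribution: $5,736.24 × 0.0523 = $300.01
Traditional 401(k): $5,736.24 × 0.055 = $315.49
Pre-tax total = $300.01 + $315.49 = $615.50
Taxable wages = $5,736.24 − $615.50 = $5,120.74
Federal withholding: $5,120.74 × 0.2304 = $1,179.82
Municipal income tax: $5,120.74 × 0.015 = $76.81
Social Security tax: $5,736.24 × 0.0515 = $295.42
State unemployment insurance (employee share): $5,736.24 × 0.0032 = $18.36
Paid family leave insurance: only $174,998.51 − $170,201.48 = $4,797.03 of this check is subject → $4,797.03 × 0.006 = $28.78
Union dues: $5,736.24 × 0.035 = $200.77
Legal plan premium: $120.52
Total deductions = $300.01 + $315.49 + $1,179.82 + $76.81 + $295.42 + $18.36 + $28.78 + $200.77 + $120.52 = $2,535.98
Net pay = $5,736.24 − $2,535.98 = $3,200.26

$3,200.26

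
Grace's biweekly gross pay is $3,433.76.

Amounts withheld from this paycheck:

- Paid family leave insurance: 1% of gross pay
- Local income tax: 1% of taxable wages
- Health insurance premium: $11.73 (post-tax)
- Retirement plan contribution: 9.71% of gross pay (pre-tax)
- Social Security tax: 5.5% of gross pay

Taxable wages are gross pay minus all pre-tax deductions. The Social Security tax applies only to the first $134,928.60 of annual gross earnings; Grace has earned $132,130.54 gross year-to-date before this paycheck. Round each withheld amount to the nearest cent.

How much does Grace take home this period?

$2,869.38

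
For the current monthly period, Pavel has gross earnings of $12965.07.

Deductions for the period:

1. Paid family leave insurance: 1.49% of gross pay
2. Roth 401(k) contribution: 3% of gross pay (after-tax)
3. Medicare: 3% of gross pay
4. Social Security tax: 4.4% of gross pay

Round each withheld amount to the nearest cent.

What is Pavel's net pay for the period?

$11423.53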